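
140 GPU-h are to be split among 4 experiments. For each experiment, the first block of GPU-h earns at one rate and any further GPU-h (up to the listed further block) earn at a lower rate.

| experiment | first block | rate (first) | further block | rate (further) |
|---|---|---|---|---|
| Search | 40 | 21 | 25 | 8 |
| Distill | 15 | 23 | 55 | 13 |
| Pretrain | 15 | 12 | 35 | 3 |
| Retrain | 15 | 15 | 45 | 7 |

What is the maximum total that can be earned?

2305

Treat each block as its own option and order by rate: Distill/first 23 > Search/first 21 > Retrain/first 15 > Distill/second 13 > Pretrain/first 12 > Search/second 8 > Retrain/second 7 > Pretrain/second 3.
Distill first at 23: fill all 15 → 125 left.
Search/first (21): +40 → 85 left.
Fill Retrain first block (15 at 15) → 70 left.
Distill second at 13: fill all 55 → 15 left.
Pretrain first at 12: fill all 15 → 0 left.
Total = 23×15 + 21×40 + 15×15 + 13×55 + 12×15 = 2305.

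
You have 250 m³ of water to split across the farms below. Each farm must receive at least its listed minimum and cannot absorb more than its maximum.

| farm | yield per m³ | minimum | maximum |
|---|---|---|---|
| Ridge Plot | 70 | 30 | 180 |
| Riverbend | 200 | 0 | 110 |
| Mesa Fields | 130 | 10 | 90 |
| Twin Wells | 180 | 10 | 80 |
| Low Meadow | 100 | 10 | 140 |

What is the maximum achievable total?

42100

Meeting every minimum uses 30+0+10+10+10 = 60 m³, leaving 190.
Order the farms by yield per m³: Riverbend 200 > Twin Wells 180 > Mesa Fields 130 > Low Meadow 100 > Ridge Plot 70.
Riverbend: +110 to 110 (cap) — 80 left.
Give Twin Wells 70 more to hit its cap of 80 — 10 left.
Mesa Fields has room for 80 more but only 10 remain, so it gets 20.
Total = 70×30 + 200×110 + 130×20 + 180×80 + 100×10 = 42100.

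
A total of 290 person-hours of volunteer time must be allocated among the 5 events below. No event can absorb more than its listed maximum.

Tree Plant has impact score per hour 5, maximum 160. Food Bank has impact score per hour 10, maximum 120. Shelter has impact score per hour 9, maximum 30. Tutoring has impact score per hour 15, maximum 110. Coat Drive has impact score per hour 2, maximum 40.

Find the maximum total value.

Rank by impact score per hour: Tutoring 15 > Food Bank 10 > Shelter 9 > Tree Plant 5 > Coat Drive 2.
Tutoring takes 110 to reach its cap of 110 — 180 left.
Give Food Bank 120 to hit its cap of 120 — 60 left.
Shelter takes 30 to reach its cap of 30 — 30 left.
Tree Plant has room for 160 but only 30 remain, so it gets 30.
Total = 5×30 + 10×120 + 9×30 + 15×110 = 3270.

3270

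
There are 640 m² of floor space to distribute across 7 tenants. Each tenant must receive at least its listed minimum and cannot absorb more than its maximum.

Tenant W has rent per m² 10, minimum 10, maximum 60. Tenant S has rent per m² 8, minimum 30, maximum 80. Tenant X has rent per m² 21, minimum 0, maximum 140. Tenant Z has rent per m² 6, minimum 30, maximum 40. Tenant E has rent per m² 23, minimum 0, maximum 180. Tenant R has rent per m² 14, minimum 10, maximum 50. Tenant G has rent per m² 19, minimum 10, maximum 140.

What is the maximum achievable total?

11540

Meeting every minimum uses 10+30+0+30+0+10+10 = 90 m², leaving 550.
Highest rent per m² first: Tenant E 23 > Tenant X 21 > Tenant G 19 > Tenant R 14 > Tenant W 10 > Tenant S 8 > Tenant Z 6.
Tenant E takes 180 more to reach its cap of 180 ; 370 left.
Tenant X: +140 to 140 (cap) ; 230 left.
Tenant G: +130 to 140 (cap) ; 100 left.
Tenant R: +40 to 50 (cap) ; 60 left.
Give Tenant W 50 more to hit its cap of 60 ; 10 left.
Only 10 left; Tenant S takes them to reach 40.
Total = 10×60 + 8×40 + 21×140 + 6×30 + 23×180 + 14×50 + 19×140 = 11540.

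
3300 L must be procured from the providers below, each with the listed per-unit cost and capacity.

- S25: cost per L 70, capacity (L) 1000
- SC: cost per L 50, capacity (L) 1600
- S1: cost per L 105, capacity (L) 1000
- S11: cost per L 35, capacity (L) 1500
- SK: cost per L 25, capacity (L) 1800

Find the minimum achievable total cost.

Use providers in increasing cost order.
Take 1800 from SK at 25 — need 1500 more.
S11 at 35: take all 1500 L — 0 still needed.
SC, S25, S1: unused.
Cost = 1800×25 + 1500×35 = 97500.

97500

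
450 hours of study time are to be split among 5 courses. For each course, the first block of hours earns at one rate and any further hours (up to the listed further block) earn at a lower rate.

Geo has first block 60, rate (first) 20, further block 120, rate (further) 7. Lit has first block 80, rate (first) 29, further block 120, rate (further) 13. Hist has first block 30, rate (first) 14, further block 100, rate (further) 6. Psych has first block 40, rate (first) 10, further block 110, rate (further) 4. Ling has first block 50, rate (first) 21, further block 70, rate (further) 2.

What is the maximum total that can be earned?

Rank every tier by rate: Lit/first 29 > Ling/first 21 > Geo/first 20 > Hist/first 14 > Lit/second 13 > Psych/first 10 > Geo/second 7 > Hist/second 6 > Psych/second 4 > Ling/second 2.
Lit first at 29: fill all 80 → 370 left.
Fill Ling first block (50 at 21) → 320 left.
Fill Geo first block (60 at 20) → 260 left.
Hist first at 14: fill all 30 → 230 left.
Lit second at 13: fill all 120 → 110 left.
Psych first at 10: fill all 40 → 70 left.
70 remain; put them into Geo second at 7.
Total = 29×80 + 21×50 + 20×60 + 14×30 + 13×120 + 10×40 + 7×70 = 7440.

7440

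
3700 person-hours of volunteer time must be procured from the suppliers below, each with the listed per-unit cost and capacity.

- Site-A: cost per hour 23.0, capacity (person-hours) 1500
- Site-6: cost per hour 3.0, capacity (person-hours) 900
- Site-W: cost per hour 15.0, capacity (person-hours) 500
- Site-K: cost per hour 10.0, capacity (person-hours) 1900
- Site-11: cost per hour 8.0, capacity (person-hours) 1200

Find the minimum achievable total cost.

28300

Fill from the cheapest supplier first.
Site-6 at 3.0: take all 900 person-hours — 2800 still needed.
Take 1200 from Site-11 at 8.0 — need 1600 more.
Site-K at 10.0: take 1600 of its 1900 — requirement met.
Site-W, Site-A: unused.
Cost = 900×3.0 + 1200×8.0 + 1600×10.0 = 28300.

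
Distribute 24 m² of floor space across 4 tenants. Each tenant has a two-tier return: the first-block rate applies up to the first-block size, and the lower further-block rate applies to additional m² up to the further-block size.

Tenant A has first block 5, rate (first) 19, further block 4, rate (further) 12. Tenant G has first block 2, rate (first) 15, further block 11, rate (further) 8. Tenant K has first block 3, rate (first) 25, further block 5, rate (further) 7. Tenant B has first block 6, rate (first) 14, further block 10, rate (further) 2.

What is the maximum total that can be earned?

Order all 8 blocks by rate: Tenant K/first 25 > Tenant A/first 19 > Tenant G/first 15 > Tenant B/first 14 > Tenant A/second 12 > Tenant G/second 8 > Tenant K/second 7 > Tenant B/second 2.
Tenant K first at 25: fill all 3 → 21 left.
Fill Tenant A first block (5 at 19) → 16 left.
Fill Tenant G first block (2 at 15) → 14 left.
Tenant B first at 14: fill all 6 → 8 left.
Tenant A second at 12: fill all 4 → 4 left.
4 remain; put them into Tenant G second at 8.
Total = 25×3 + 19×5 + 15×2 + 14×6 + 12×4 + 8×4 = 364.

364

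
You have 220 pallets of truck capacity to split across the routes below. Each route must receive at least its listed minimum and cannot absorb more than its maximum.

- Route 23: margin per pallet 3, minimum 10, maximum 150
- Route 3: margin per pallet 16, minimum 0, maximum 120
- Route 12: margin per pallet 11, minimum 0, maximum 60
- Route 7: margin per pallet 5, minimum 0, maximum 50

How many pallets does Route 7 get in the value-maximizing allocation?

30

Meeting every minimum uses 10+0+0+0 = 10 pallets, leaving 210.
Rank by margin per pallet: Route 3 16 > Route 12 11 > Route 7 5 > Route 23 3.
Give Route 3 120 more to hit its cap of 120 → 90 left.
Give Route 12 60 more to hit its cap of 60 → 30 left.
Route 7: +30 (room for 50) → 30. Pool exhausted.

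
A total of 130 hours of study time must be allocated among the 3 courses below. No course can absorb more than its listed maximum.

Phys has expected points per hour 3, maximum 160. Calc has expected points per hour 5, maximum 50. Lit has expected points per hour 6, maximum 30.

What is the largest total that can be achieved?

580

Rank by expected points per hour: Lit 6 > Calc 5 > Phys 3.
Give Lit 30 to hit its cap of 30 → 100 left.
Calc: +50 to 50 (cap) → 50 left.
Phys: +50 (room for 160) → 50. Pool exhausted.
Total = 3×50 + 5×50 + 6×30 = 580.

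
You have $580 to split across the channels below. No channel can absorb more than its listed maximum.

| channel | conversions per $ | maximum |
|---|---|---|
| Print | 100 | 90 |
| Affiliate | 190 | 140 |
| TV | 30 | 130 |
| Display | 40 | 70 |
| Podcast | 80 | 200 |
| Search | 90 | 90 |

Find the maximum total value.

Order the channels by conversions per $: Affiliate 190 > Print 100 > Search 90 > Podcast 80 > Display 40 > TV 30.
Give Affiliate 140 to hit its cap of 140 → 440 left.
Print: +90 to 90 (cap) → 350 left.
Search: +90 to 90 (cap) → 260 left.
Podcast takes 200 to reach its cap of 200 → 60 left.
Only 60 left; Display takes them to reach 60.
Total = 100×90 + 190×140 + 40×60 + 80×200 + 90×90 = 62100.

62100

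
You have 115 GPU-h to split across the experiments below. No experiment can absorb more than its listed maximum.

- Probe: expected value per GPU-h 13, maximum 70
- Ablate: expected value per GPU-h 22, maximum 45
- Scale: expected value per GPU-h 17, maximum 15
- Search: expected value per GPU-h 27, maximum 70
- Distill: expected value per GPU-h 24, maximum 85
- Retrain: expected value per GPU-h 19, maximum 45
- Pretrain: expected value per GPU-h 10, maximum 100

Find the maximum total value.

2970

Order the experiments by expected value per GPU-h: Search 27 > Distill 24 > Ablate 22 > Retrain 19 > Scale 17 > Probe 13 > Pretrain 10.
Search takes 70 to reach its cap of 70 — 45 left.
Distill: +45 (room for 85) → 45. Pool exhausted.
Total = 27×70 + 24×45 = 2970.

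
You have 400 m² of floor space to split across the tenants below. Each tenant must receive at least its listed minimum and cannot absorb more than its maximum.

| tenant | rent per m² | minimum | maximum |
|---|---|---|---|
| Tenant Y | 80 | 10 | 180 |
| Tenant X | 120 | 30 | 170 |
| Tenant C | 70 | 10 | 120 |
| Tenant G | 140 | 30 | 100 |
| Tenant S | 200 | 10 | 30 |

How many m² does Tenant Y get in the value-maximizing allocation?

90

Meeting every minimum uses 10+30+10+30+10 = 90 m², leaving 310.
Order the tenants by rent per m²: Tenant S 200 > Tenant G 140 > Tenant X 120 > Tenant Y 80 > Tenant C 70.
Give Tenant S 20 more to hit its cap of 30 — 290 left.
Tenant G takes 70 more to reach its cap of 100 — 220 left.
Tenant X takes 140 more to reach its cap of 170 — 80 left.
Only 80 left; Tenant Y takes them to reach 90.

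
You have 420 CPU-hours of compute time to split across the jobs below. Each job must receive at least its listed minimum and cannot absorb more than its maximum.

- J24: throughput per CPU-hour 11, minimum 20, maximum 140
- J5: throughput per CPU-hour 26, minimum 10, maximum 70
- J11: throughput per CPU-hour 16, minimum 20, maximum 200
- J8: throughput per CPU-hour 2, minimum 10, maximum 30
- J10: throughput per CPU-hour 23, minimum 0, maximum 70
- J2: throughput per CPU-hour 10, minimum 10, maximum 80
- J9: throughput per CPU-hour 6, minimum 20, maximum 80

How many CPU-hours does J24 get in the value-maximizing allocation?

40

Meeting every minimum uses 20+10+20+10+0+10+20 = 90 CPU-hours, leaving 330.
Rank by throughput per CPU-hour: J5 26 > J10 23 > J11 16 > J24 11 > J2 10 > J9 6 > J8 2.
J5 takes 60 more to reach its cap of 70 ; 270 left.
J10 takes 70 more to reach its cap of 70 ; 200 left.
Give J11 180 more to hit its cap of 200 ; 20 left.
J24: +20 (room for 120) → 40. Pool exhausted.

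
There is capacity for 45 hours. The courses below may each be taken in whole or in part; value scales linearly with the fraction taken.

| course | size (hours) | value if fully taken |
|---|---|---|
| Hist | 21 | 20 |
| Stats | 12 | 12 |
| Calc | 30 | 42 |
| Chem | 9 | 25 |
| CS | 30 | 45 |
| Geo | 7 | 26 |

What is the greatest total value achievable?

Best value per unit of size first: Geo 26/7≈3.71, Chem 25/9≈2.78, CS 45/30≈1.5, Calc 42/30≈1.4, Stats 12/12≈1, Hist 20/21≈0.952.
Take all of Geo (7 hours, value 26) — 38 hours left.
All 9 hours of Chem fit (value 25) — 29 remain.
Fill the last 29 hours with part of CS: 29/30 of it earns 43.5.
Total value = 94.5.

94.5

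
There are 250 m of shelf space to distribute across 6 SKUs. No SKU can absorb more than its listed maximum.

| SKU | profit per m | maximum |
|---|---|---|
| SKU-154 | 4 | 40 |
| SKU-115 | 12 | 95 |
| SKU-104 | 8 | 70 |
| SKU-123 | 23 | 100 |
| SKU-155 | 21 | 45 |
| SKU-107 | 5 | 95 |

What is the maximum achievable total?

Order the SKUs by profit per m: SKU-123 23 > SKU-155 21 > SKU-115 12 > SKU-104 8 > SKU-107 5 > SKU-154 4.
SKU-123: +100 to 100 (cap) → 150 left.
SKU-155: +45 to 45 (cap) → 105 left.
SKU-115: +95 to 95 (cap) → 10 left.
Only 10 left; SKU-104 takes them to reach 10.
Total = 12×95 + 8×10 + 23×100 + 21×45 = 4465.

4465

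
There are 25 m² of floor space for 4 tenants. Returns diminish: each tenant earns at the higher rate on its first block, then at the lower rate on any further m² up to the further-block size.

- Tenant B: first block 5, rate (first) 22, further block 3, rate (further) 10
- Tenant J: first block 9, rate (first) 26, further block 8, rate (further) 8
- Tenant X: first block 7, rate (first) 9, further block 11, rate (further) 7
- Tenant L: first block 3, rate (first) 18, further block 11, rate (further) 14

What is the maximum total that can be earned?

510

Treat each block as its own option and order by rate: Tenant J/tier1 26 > Tenant B/tier1 22 > Tenant L/tier1 18 > Tenant L/tier2 14 > Tenant B/tier2 10 > Tenant X/tier1 9 > Tenant J/tier2 8 > Tenant X/tier2 7.
Tenant J tier1 at 26: fill all 9 → 16 left.
Tenant B tier1 at 22: fill all 5 → 11 left.
Tenant L/tier1 (18): +3 → 8 left.
Tenant L tier2 at 14: only 8 left, fill 8.
Total = 26×9 + 22×5 + 18×3 + 14×8 = 510.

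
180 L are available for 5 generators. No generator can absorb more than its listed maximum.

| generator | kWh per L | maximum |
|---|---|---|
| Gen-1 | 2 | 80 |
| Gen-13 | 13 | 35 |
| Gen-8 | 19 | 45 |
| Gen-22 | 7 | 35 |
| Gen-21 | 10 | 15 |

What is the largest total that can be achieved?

1805

Order the generators by kWh per L: Gen-8 19 > Gen-13 13 > Gen-21 10 > Gen-22 7 > Gen-1 2.
Give Gen-8 45 to hit its cap of 45 ; 135 left.
Gen-13: +35 to 35 (cap) ; 100 left.
Give Gen-21 15 to hit its cap of 15 ; 85 left.
Gen-22: +35 to 35 (cap) ; 50 left.
Gen-1 has room for 80 but only 50 remain, so it gets 50.
Total = 2×50 + 13×35 + 19×45 + 7×35 + 10×15 = 1805.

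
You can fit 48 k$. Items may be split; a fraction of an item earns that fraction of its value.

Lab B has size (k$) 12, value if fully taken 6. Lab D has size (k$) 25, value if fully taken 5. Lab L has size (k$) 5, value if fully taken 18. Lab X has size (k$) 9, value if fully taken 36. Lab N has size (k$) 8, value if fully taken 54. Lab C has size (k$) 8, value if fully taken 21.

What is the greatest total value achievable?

136.2

Rank by value-to-size ratio: Lab N 54/8≈6.75, Lab X 36/9≈4, Lab L 18/5≈3.6, Lab C 21/8≈2.62, Lab B 6/12≈0.5, Lab D 5/25≈0.2.
Take all of Lab N (8 k$, value 54) ; 40 k$ left.
All 9 k$ of Lab X fit (value 36) ; 31 remain.
All 5 k$ of Lab L fit (value 18) ; 26 remain.
All 8 k$ of Lab C fit (value 21) ; 18 remain.
Take all of Lab B (12 k$, value 6) ; 6 k$ left.
Only 6 k$ remain; take 6/25 of Lab D for value 5×6/25 = 1.2.
Total value = 136.2.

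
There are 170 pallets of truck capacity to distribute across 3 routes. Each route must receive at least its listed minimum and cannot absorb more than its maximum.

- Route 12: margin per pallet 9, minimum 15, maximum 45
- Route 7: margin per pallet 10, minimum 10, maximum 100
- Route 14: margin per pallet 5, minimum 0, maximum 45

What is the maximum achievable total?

1530

Meeting every minimum uses 15+10+0 = 25 pallets, leaving 145.
Rank by margin per pallet: Route 7 10 > Route 12 9 > Route 14 5.
Route 7: +90 to 100 (cap) → 55 left.
Route 12 takes 30 more to reach its cap of 45 → 25 left.
Route 14: +25 (room for 45) → 25. Pool exhausted.
Total = 9×45 + 10×100 + 5×25 = 1530.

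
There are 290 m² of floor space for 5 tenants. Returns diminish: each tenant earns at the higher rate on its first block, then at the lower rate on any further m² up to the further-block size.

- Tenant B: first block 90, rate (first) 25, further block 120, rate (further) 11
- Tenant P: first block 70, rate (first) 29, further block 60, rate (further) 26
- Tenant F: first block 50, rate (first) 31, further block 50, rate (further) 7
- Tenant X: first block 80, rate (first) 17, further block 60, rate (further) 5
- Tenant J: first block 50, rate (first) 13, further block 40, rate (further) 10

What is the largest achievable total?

7730

Treat each block as its own option and order by rate: Tenant F/first 31 > Tenant P/first 29 > Tenant P/second 26 > Tenant B/first 25 > Tenant X/first 17 > Tenant J/first 13 > Tenant B/second 11 > Tenant J/second 10 > Tenant F/second 7 > Tenant X/second 5.
Fill Tenant F first block (50 at 31) — 240 left.
Fill Tenant P first block (70 at 29) — 170 left.
Tenant P second at 26: fill all 60 — 110 left.
Tenant B first at 25: fill all 90 — 20 left.
Tenant X/first: +20 of 80 at 17; pool empty.
Total = 31×50 + 29×70 + 26×60 + 25×90 + 17×20 = 7730.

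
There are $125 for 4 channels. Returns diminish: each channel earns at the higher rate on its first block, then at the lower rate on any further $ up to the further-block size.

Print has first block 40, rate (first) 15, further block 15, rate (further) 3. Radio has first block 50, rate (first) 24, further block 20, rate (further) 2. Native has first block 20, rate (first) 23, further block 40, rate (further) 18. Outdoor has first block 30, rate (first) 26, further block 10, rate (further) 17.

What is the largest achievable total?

2890

Rank every tier by rate: Outdoor/first 26 > Radio/first 24 > Native/first 23 > Native/second 18 > Outdoor/second 17 > Print/first 15 > Print/second 3 > Radio/second 2.
Outdoor/first (26): +30 ; 95 left.
Radio/first (24): +50 ; 45 left.
Native/first (23): +20 ; 25 left.
Native second at 18: only 25 left, fill 25.
Total = 26×30 + 24×50 + 23×20 + 18×25 = 2890.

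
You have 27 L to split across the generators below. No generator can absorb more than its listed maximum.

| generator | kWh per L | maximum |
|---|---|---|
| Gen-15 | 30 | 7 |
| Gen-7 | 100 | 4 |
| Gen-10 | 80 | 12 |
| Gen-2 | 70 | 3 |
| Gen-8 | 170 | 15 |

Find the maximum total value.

3590

Highest kWh per L first: Gen-8 170 > Gen-7 100 > Gen-10 80 > Gen-2 70 > Gen-15 30.
Gen-8 takes 15 to reach its cap of 15 → 12 left.
Gen-7: +4 to 4 (cap) → 8 left.
Gen-10 has room for 12 but only 8 remain, so it gets 8.
Total = 100×4 + 80×8 + 170×15 = 3590.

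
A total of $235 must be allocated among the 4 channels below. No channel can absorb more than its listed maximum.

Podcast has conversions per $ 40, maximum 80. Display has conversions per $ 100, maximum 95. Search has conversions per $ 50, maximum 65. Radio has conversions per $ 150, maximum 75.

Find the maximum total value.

24000

Rank by conversions per $: Radio 150 > Display 100 > Search 50 > Podcast 40.
Give Radio 75 to hit its cap of 75 → 160 left.
Give Display 95 to hit its cap of 95 → 65 left.
Search takes 65 to reach its cap of 65 → 0 left.
Total = 100×95 + 50×65 + 150×75 = 24000.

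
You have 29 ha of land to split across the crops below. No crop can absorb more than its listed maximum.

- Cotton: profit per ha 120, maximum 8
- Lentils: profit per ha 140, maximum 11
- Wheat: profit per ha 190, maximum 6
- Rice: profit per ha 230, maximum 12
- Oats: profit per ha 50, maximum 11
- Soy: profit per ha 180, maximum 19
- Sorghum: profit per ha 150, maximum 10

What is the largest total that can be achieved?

Rank by profit per ha: Rice 230 > Wheat 190 > Soy 180 > Sorghum 150 > Lentils 140 > Cotton 120 > Oats 50.
Give Rice 12 to hit its cap of 12 ; 17 left.
Wheat: +6 to 6 (cap) ; 11 left.
Only 11 left; Soy takes them to reach 11.
Total = 190×6 + 230×12 + 180×11 = 5880.

5880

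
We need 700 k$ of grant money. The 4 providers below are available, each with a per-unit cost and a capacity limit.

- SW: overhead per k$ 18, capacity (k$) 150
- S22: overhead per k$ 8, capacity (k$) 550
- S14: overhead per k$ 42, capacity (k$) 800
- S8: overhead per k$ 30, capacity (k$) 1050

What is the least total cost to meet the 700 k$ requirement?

Cheapest first:
S22 (8): use full 550 ; 150 k$ to go.
SW (18): use full 150 ; 0 k$ to go.
S8, S14: unused.
Cost = 550×8 + 150×18 = 7100.

7100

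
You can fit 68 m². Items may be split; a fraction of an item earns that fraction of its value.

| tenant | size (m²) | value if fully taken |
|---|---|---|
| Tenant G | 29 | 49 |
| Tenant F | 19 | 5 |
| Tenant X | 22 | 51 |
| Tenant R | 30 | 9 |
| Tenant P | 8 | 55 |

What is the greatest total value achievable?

Best value per unit of size first: Tenant P 55/8≈6.88, Tenant X 51/22≈2.32, Tenant G 49/29≈1.69, Tenant R 9/30≈0.3, Tenant F 5/19≈0.263.
Tenant P: take in full, 8 m² for value 55 ; 60 left.
All 22 m² of Tenant X fit (value 51) ; 38 remain.
Take all of Tenant G (29 m², value 49) ; 9 m² left.
Only 9 m² remain; take 9/30 of Tenant R for value 9×9/30 = 2.7.
Total value = 157.7.

157.7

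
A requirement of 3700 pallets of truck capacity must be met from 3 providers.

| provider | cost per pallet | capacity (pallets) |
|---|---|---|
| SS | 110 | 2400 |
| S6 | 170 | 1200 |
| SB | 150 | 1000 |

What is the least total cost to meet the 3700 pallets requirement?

Cheapest first:
SS at 110: take all 2400 pallets → 1300 still needed.
SB (150): use full 1000 → 300 pallets to go.
S6 (170): take the remaining 300 → done.
Cost = 2400×110 + 1000×150 + 300×170 = 465000.

465000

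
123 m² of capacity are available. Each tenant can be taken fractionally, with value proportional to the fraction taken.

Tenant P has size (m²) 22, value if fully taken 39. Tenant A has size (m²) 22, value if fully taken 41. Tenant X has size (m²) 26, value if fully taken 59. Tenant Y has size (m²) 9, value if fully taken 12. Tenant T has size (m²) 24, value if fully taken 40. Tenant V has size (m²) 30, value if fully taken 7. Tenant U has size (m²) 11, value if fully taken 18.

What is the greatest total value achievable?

211.1

Rank by value-to-size ratio: Tenant X 59/26≈2.27, Tenant A 41/22≈1.86, Tenant P 39/22≈1.77, Tenant T 40/24≈1.67, Tenant U 18/11≈1.64, Tenant Y 12/9≈1.33, Tenant V 7/30≈0.233.
Take all of Tenant X (26 m², value 59) ; 97 m² left.
Take all of Tenant A (22 m², value 41) ; 75 m² left.
Take all of Tenant P (22 m², value 39) ; 53 m² left.
All 24 m² of Tenant T fit (value 40) ; 29 remain.
All 11 m² of Tenant U fit (value 18) ; 18 remain.
Take all of Tenant Y (9 m², value 12) ; 9 m² left.
9 m² left: a 9/30 share of Tenant V gives 7×9/30 = 2.1.
Total value = 211.1.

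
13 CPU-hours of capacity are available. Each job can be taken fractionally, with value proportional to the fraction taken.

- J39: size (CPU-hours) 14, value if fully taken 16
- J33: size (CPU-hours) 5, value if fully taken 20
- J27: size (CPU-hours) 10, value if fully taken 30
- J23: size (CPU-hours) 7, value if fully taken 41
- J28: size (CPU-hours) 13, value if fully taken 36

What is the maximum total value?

Best value per unit of size first: J23 41/7≈5.86, J33 20/5≈4, J27 30/10≈3, J28 36/13≈2.77, J39 16/14≈1.14.
All 7 CPU-hours of J23 fit (value 41) — 6 remain.
All 5 CPU-hours of J33 fit (value 20) — 1 remain.
1 CPU-hours left: a 1/10 share of J27 gives 30×1/10 = 3.
Total value = 64.

64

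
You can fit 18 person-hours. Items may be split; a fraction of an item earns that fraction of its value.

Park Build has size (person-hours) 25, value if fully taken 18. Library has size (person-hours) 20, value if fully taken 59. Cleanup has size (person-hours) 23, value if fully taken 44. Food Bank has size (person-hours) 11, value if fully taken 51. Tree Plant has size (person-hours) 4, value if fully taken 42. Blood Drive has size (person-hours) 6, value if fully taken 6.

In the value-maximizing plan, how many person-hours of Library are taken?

Sort by value density: Tree Plant 42/4≈10.5, Food Bank 51/11≈4.64, Library 59/20≈2.95, Cleanup 44/23≈1.91, Blood Drive 6/6≈1, Park Build 18/25≈0.72.
Take all of Tree Plant (4 person-hours, value 42) → 14 person-hours left.
All 11 person-hours of Food Bank fit (value 51) → 3 remain.
Fill the last 3 person-hours with part of Library: 3/20 of it earns 8.85.

3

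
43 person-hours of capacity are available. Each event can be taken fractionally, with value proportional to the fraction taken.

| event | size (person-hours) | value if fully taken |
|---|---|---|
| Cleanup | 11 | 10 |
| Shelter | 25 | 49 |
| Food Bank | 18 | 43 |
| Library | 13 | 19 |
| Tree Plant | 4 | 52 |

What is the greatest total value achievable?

136.16

Best value per unit of size first: Tree Plant 52/4≈13, Food Bank 43/18≈2.39, Shelter 49/25≈1.96, Library 19/13≈1.46, Cleanup 10/11≈0.909.
Tree Plant: take in full, 4 person-hours for value 52 — 39 left.
All 18 person-hours of Food Bank fit (value 43) — 21 remain.
Fill the last 21 person-hours with part of Shelter: 21/25 of it earns 41.16.
Total value = 136.16.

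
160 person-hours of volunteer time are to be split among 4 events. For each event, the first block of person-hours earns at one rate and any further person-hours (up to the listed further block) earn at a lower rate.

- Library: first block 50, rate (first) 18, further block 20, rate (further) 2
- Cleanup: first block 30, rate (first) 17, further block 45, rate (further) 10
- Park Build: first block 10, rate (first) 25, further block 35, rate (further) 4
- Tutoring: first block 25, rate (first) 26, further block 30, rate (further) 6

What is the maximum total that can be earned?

2760

Treat each block as its own option and order by rate: Tutoring/first 26 > Park Build/first 25 > Library/first 18 > Cleanup/first 17 > Cleanup/second 10 > Tutoring/second 6 > Park Build/second 4 > Library/second 2.
Tutoring first at 26: fill all 25 — 135 left.
Park Build first at 25: fill all 10 — 125 left.
Library first at 18: fill all 50 — 75 left.
Fill Cleanup first block (30 at 17) — 45 left.
Cleanup/second (10): +45 — 0 left.
Total = 26×25 + 25×10 + 18×50 + 17×30 + 10×45 = 2760.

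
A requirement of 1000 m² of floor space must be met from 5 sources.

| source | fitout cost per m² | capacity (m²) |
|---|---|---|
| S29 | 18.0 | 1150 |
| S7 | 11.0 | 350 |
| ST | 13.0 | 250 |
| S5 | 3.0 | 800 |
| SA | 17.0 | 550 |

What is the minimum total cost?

4600

Use sources in increasing cost order.
S5 at 3.0: take all 800 m² — 200 still needed.
S7 at 11.0: take 200 of its 350 — requirement met.
ST, SA, S29: unused.
Cost = 800×3.0 + 200×11.0 = 4600.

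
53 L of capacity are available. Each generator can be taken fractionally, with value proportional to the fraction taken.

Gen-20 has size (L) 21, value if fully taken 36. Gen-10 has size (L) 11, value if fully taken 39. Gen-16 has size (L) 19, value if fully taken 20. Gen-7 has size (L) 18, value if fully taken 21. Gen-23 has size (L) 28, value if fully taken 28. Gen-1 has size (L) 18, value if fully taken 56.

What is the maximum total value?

134.5

Sort by value density: Gen-10 39/11≈3.55, Gen-1 56/18≈3.11, Gen-20 36/21≈1.71, Gen-7 21/18≈1.17, Gen-16 20/19≈1.05, Gen-23 28/28≈1.
Take all of Gen-10 (11 L, value 39) ; 42 L left.
All 18 L of Gen-1 fit (value 56) ; 24 remain.
All 21 L of Gen-20 fit (value 36) ; 3 remain.
3 L left: a 3/18 share of Gen-7 gives 21×3/18 = 3.5.
Total value = 134.5.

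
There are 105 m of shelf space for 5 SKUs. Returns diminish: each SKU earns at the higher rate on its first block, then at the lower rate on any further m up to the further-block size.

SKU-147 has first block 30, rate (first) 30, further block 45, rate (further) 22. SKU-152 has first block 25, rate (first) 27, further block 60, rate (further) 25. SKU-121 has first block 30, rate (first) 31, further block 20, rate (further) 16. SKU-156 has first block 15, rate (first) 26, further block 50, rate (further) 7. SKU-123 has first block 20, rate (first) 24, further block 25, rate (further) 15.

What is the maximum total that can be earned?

Treat each block as its own option and order by rate: SKU-121/first 31 > SKU-147/first 30 > SKU-152/first 27 > SKU-156/first 26 > SKU-152/second 25 > SKU-123/first 24 > SKU-147/second 22 > SKU-121/second 16 > SKU-123/second 15 > SKU-156/second 7.
Fill SKU-121 first block (30 at 31) — 75 left.
Fill SKU-147 first block (30 at 30) — 45 left.
SKU-152/first (27): +25 — 20 left.
SKU-156 first at 26: fill all 15 — 5 left.
SKU-152 second at 25: only 5 left, fill 5.
Total = 31×30 + 30×30 + 27×25 + 26×15 + 25×5 = 3020.

3020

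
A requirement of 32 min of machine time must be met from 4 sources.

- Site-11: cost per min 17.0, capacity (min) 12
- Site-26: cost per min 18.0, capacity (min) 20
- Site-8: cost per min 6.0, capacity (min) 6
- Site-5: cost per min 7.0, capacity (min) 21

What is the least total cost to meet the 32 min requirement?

Cheapest first:
Site-8 at 6.0: take all 6 min ; 26 still needed.
Take 21 from Site-5 at 7.0 ; need 5 more.
Take 5 from Site-11 at 17.0 to finish.
Site-26: unused.
Cost = 6×6.0 + 21×7.0 + 5×17.0 = 268.

268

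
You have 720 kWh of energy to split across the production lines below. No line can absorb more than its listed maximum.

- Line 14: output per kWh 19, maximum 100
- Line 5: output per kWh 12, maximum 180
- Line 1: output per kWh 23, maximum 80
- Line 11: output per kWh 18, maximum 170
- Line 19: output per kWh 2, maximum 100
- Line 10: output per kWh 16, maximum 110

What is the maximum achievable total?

Order the production lines by output per kWh: Line 1 23 > Line 14 19 > Line 11 18 > Line 10 16 > Line 5 12 > Line 19 2.
Line 1: +80 to 80 (cap) ; 640 left.
Line 14 takes 100 to reach its cap of 100 ; 540 left.
Give Line 11 170 to hit its cap of 170 ; 370 left.
Line 10 takes 110 to reach its cap of 110 ; 260 left.
Line 5: +180 to 180 (cap) ; 80 left.
Line 19 has room for 100 but only 80 remain, so it gets 80.
Total = 19×100 + 12×180 + 23×80 + 18×170 + 2×80 + 16×110 = 10880.

10880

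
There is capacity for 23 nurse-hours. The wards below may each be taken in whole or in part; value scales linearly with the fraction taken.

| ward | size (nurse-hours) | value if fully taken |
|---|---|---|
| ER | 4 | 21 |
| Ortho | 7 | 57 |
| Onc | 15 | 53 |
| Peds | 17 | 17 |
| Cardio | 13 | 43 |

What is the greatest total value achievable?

120.4

Sort by value density: Ortho 57/7≈8.14, ER 21/4≈5.25, Onc 53/15≈3.53, Cardio 43/13≈3.31, Peds 17/17≈1.
Take all of Ortho (7 nurse-hours, value 57) ; 16 nurse-hours left.
All 4 nurse-hours of ER fit (value 21) ; 12 remain.
Fill the last 12 nurse-hours with part of Onc: 12/15 of it earns 42.4.
Total value = 120.4.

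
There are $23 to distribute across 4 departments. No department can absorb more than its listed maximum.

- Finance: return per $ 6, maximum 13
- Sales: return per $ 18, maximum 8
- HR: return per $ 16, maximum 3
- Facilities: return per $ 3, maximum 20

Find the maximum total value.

Rank by return per $: Sales 18 > HR 16 > Finance 6 > Facilities 3.
Give Sales 8 to hit its cap of 8 → 15 left.
Give HR 3 to hit its cap of 3 → 12 left.
Finance has room for 13 but only 12 remain, so it gets 12.
Total = 6×12 + 18×8 + 16×3 = 264.

264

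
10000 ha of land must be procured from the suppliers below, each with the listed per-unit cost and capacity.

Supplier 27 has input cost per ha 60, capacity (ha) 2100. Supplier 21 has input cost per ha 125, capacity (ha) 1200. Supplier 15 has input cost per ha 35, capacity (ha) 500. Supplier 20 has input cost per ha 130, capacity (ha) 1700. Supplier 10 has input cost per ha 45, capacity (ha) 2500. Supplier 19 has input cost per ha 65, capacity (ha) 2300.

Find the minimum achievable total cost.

Use suppliers in increasing cost order.
Supplier 15 (35): use full 500 → 9500 ha to go.
Take 2500 from Supplier 10 at 45 → need 7000 more.
Supplier 27 at 60: take all 2100 ha → 4900 still needed.
Take 2300 from Supplier 19 at 65 → need 2600 more.
Supplier 21 (125): use full 1200 → 1400 ha to go.
Supplier 20 (130): take the remaining 1400 → done.
Cost = 500×35 + 2500×45 + 2100×60 + 2300×65 + 1200×125 + 1400×130 = 737500.

737500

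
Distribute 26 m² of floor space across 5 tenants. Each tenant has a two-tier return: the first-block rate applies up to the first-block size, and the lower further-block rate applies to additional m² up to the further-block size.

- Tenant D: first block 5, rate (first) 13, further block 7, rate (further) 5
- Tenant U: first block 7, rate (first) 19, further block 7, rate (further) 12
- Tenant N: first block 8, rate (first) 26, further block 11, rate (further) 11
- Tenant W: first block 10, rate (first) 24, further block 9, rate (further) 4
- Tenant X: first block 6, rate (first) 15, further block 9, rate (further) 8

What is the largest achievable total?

596

Treat each block as its own option and order by rate: Tenant N/first 26 > Tenant W/first 24 > Tenant U/first 19 > Tenant X/first 15 > Tenant D/first 13 > Tenant U/second 12 > Tenant N/second 11 > Tenant X/second 8 > Tenant D/second 5 > Tenant W/second 4.
Fill Tenant N first block (8 at 26) ; 18 left.
Tenant W/first (24): +10 ; 8 left.
Tenant U/first (19): +7 ; 1 left.
Tenant X first at 15: only 1 left, fill 1.
Total = 26×8 + 24×10 + 19×7 + 15×1 = 596.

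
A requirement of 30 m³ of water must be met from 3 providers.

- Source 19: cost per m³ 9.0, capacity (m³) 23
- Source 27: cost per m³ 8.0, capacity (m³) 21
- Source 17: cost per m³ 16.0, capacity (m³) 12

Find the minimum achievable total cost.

249

Use providers in increasing cost order.
Source 27 at 8.0: take all 21 m³ → 9 still needed.
Source 19 (9.0): take the remaining 9 → done.
Source 17: unused.
Cost = 21×8.0 + 9×9.0 = 249.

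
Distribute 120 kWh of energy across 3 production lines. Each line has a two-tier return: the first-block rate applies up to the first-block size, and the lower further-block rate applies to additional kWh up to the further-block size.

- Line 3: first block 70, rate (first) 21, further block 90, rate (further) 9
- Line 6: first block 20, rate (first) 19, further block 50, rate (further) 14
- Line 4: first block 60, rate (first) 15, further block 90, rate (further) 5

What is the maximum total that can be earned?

Rank every tier by rate: Line 3/tier1 21 > Line 6/tier1 19 > Line 4/tier1 15 > Line 6/tier2 14 > Line 3/tier2 9 > Line 4/tier2 5.
Line 3/tier1 (21): +70 ; 50 left.
Fill Line 6 tier1 block (20 at 19) ; 30 left.
Line 4 tier1 at 15: only 30 left, fill 30.
Total = 21×70 + 19×20 + 15×30 = 2300.

2300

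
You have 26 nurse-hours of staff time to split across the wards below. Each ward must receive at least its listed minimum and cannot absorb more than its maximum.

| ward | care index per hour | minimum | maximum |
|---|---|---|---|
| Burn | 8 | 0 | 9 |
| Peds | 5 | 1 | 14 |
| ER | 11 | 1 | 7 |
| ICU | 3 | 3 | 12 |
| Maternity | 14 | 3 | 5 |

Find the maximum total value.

238

Meeting every minimum uses 0+1+1+3+3 = 8 nurse-hours, leaving 18.
Highest care index per hour first: Maternity 14 > ER 11 > Burn 8 > Peds 5 > ICU 3.
Maternity takes 2 more to reach its cap of 5 → 16 left.
ER: +6 to 7 (cap) → 10 left.
Give Burn 9 more to hit its cap of 9 → 1 left.
Peds has room for 13 more but only 1 remain, so it gets 2.
Total = 8×9 + 5×2 + 11×7 + 3×3 + 14×5 = 238.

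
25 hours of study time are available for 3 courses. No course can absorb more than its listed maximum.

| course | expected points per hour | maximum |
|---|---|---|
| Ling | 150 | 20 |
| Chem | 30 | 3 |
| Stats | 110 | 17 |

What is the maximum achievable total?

3550

Highest expected points per hour first: Ling 150 > Stats 110 > Chem 30.
Ling takes 20 to reach its cap of 20 ; 5 left.
Only 5 left; Stats takes them to reach 5.
Total = 150×20 + 110×5 = 3550.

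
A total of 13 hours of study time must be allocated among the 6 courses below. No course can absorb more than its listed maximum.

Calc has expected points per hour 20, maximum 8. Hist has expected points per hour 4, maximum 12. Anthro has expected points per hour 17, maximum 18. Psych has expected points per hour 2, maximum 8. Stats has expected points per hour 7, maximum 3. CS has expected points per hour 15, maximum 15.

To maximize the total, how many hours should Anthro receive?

Order the courses by expected points per hour: Calc 20 > Anthro 17 > CS 15 > Stats 7 > Hist 4 > Psych 2.
Calc takes 8 to reach its cap of 8 → 5 left.
Anthro has room for 18 but only 5 remain, so it gets 5.

5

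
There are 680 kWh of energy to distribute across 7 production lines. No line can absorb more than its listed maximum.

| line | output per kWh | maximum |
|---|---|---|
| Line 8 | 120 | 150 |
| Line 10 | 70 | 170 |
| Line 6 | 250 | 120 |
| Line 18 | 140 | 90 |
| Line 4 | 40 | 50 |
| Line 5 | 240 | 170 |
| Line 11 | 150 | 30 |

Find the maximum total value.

114300

Highest output per kWh first: Line 6 250 > Line 5 240 > Line 11 150 > Line 18 140 > Line 8 120 > Line 10 70 > Line 4 40.
Give Line 6 120 to hit its cap of 120 — 560 left.
Give Line 5 170 to hit its cap of 170 — 390 left.
Line 11 takes 30 to reach its cap of 30 — 360 left.
Line 18 takes 90 to reach its cap of 90 — 270 left.
Line 8: +150 to 150 (cap) — 120 left.
Line 10: +120 (room for 170) → 120. Pool exhausted.
Total = 120×150 + 70×120 + 250×120 + 140×90 + 240×170 + 150×30 = 114300.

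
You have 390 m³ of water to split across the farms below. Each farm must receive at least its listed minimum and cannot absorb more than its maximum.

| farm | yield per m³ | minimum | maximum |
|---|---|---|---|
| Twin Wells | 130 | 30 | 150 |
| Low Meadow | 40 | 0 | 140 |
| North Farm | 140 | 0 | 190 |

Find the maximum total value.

48100

Meeting every minimum uses 30+0+0 = 30 m³, leaving 360.
Highest yield per m³ first: North Farm 140 > Twin Wells 130 > Low Meadow 40.
North Farm takes 190 more to reach its cap of 190 — 170 left.
Twin Wells takes 120 more to reach its cap of 150 — 50 left.
Only 50 left; Low Meadow takes them to reach 50.
Total = 130×150 + 40×50 + 140×190 = 48100.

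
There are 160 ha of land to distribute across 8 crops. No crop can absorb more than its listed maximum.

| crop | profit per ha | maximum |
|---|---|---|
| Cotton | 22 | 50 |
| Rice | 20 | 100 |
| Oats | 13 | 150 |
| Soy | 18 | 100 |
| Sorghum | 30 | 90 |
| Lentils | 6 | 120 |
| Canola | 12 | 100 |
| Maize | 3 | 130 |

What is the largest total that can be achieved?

4200

Order the crops by profit per ha: Sorghum 30 > Cotton 22 > Rice 20 > Soy 18 > Oats 13 > Canola 12 > Lentils 6 > Maize 3.
Sorghum takes 90 to reach its cap of 90 → 70 left.
Give Cotton 50 to hit its cap of 50 → 20 left.
Only 20 left; Rice takes them to reach 20.
Total = 22×50 + 20×20 + 30×90 = 4200.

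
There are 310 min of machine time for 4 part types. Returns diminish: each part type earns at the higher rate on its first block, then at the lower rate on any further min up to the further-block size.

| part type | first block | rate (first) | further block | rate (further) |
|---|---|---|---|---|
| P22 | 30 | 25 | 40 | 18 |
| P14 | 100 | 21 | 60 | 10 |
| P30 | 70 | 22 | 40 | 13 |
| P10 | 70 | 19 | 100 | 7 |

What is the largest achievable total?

Treat each block as its own option and order by rate: P22/T1 25 > P30/T1 22 > P14/T1 21 > P10/T1 19 > P22/T2 18 > P30/T2 13 > P14/T2 10 > P10/T2 7.
P22 T1 at 25: fill all 30 → 280 left.
Fill P30 T1 block (70 at 22) → 210 left.
P14/T1 (21): +100 → 110 left.
P10 T1 at 19: fill all 70 → 40 left.
P22 T2 at 18: fill all 40 → 0 left.
Total = 25×30 + 22×70 + 21×100 + 19×70 + 18×40 = 6440.

6440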